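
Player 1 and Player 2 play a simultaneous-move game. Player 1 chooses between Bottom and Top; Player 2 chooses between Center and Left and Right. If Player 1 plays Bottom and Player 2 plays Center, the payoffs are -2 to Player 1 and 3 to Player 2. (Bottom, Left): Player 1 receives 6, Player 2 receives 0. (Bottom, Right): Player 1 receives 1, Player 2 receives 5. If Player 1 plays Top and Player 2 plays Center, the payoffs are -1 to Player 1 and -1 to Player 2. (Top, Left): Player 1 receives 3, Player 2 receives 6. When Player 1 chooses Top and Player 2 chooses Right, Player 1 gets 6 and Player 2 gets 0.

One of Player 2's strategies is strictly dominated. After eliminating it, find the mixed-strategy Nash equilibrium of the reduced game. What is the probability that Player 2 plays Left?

q = 5/8

Player 2's strategy Center is strictly dominated by Right: 5 > 3 and 0 > -1. Eliminate Center.
Player 2's mix must leave Player 1 indifferent between Bottom and Top.
  Player 1's payoff from Bottom: q·6 + (1−q)·1 = 5q + 1
  Player 1's payoff from Top: q·3 + (1−q)·6 = -3q + 6
  5q + 1 = -3q + 6  ⇒  8q = 5  ⇒  q = 5/8.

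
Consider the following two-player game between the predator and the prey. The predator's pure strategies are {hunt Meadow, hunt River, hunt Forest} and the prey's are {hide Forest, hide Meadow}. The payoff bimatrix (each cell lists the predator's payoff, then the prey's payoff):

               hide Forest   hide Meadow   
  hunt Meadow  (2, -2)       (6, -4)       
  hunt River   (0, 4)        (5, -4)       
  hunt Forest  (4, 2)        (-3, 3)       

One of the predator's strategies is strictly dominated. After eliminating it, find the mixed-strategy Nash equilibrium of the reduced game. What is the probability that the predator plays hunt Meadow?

p = 1/3

The predator's strategy hunt River is strictly dominated by hunt Meadow: 2 > 0 and 6 > 5. Eliminate hunt River.
Set the prey's expected payoff from hide Forest equal to that from hide Meadow:
  the prey's expected payoff from hide Forest: p·(-2) + (1−p)·2 = -4p + 2
  the prey's expected payoff from hide Meadow: p·(-4) + (1−p)·3 = -7p + 3
  -4p + 2 = -7p + 3  ⇒  3p = 1  ⇒  p = 1/3.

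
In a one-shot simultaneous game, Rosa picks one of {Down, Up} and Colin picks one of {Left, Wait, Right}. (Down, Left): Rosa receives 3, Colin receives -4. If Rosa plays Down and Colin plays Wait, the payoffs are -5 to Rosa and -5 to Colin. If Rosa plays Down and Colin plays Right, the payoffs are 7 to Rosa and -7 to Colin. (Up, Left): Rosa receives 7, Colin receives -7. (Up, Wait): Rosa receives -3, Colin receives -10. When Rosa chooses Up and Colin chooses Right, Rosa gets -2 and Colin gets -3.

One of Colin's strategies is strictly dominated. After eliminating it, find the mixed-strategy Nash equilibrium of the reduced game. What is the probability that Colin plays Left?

q = 9/13

Colin's strategy Wait is strictly dominated by Left: -4 > -5 and -7 > -10. Eliminate Wait.
Rosa's indifference between Down and Up determines Colin's mixing probability q:
  Rosa's payoff to Down: q·3 + (1−q)·7 = -4q + 7
  Rosa's payoff to Up: q·7 + (1−q)·(-2) = 9q - 2
  -4q + 7 = 9q - 2  ⇒  -13q = -9  ⇒  q = 9/13.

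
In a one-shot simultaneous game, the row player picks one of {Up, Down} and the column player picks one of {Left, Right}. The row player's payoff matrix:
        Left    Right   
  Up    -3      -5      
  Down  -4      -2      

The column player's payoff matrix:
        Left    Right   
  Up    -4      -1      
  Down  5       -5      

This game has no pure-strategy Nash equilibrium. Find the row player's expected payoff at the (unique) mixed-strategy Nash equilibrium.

The row player's indifference between Up and Down determines the column player's mixing probability q:
  the row player's payoff from Up: q·(-3) + (1−q)·(-5) = 2q - 5
  the row player's payoff from Down: q·(-4) + (1−q)·(-2) = -2q - 2
  2q - 5 = -2q - 2  ⇒  4q = 3  ⇒  q = 3/4.
At equilibrium the row player is indifferent across rows, so the row player's payoff equals the payoff from Up: (3/4)·(-3) + (1/4)·(-5) = -7/2.

-7/2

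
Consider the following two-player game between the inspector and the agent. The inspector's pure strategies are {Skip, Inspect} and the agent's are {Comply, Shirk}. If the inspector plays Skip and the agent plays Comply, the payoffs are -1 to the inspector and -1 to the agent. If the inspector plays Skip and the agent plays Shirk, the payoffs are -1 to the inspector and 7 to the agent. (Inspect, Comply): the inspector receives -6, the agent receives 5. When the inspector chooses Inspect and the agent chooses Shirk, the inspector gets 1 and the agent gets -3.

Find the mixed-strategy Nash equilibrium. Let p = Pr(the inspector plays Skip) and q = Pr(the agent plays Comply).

p = 1/2, q = 2/7

The agent's indifference between Comply and Shirk determines the inspector's mixing probability p:
  the agent's payoff to Comply: p·(-1) + (1−p)·5 = -6p + 5
  the agent's payoff to Shirk: p·7 + (1−p)·(-3) = 10p - 3
  -6p + 5 = 10p - 3  ⇒  -16p = -8  ⇒  p = 1/2.
For the inspector to be willing to mix, the inspector must be indifferent between Skip and Inspect, which pins down the agent's mix.
  the inspector's payoff from Skip: q·(-1) + (1−q)·(-1) = -1
  the inspector's payoff from Inspect: q·(-6) + (1−q)·1 = -7q + 1
  -1 = -7q + 1  ⇒  7q = 2  ⇒  q = 2/7.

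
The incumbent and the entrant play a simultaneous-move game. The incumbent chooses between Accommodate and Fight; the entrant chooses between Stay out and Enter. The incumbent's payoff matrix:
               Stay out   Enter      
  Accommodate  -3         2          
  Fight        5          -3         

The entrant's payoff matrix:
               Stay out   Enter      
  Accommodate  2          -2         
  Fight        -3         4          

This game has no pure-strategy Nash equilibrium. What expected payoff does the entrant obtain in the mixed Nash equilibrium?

The incumbent's mix must leave the entrant indifferent between Stay out and Enter.
  the entrant's expected payoff from Stay out: p·2 + (1−p)·(-3) = 5p - 3
  the entrant's expected payoff from Enter: p·(-2) + (1−p)·4 = -6p + 4
  5p - 3 = -6p + 4  ⇒  11p = 7  ⇒  p = 7/11.
At equilibrium the entrant is indifferent across columns, so the entrant's payoff equals the payoff from Stay out: (7/11)·2 + (4/11)·(-3) = 2/11.

2/11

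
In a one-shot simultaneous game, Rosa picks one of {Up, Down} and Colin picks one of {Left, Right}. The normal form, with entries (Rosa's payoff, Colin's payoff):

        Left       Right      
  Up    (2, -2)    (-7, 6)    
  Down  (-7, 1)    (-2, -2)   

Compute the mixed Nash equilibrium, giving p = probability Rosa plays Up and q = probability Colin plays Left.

p = 3/11, q = 5/14

Colin's indifference between Left and Right determines Rosa's mixing probability p:
  Colin's payoff to Left: p·(-2) + (1−p)·1 = -3p + 1
  Colin's payoff to Right: p·6 + (1−p)·(-2) = 8p - 2
  -3p + 1 = 8p - 2  ⇒  -11p = -3  ⇒  p = 3/11.
For Rosa to be willing to mix, Rosa must be indifferent between Up and Down, which pins down Colin's mix.
  Rosa's expected payoff from Up: q·2 + (1−q)·(-7) = 9q - 7
  Rosa's expected payoff from Down: q·(-7) + (1−q)·(-2) = -5q - 2
  9q - 7 = -5q - 2  ⇒  14q = 5  ⇒  q = 5/14.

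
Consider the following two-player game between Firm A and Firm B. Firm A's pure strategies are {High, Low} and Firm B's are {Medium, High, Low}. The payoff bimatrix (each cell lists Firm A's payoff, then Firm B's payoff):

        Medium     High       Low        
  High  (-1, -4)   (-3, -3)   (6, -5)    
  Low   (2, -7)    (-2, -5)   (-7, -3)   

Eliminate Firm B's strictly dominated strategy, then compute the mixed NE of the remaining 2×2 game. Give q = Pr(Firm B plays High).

q = 13/14

Firm B's strategy Medium is strictly dominated by High: -3 > -4 and -5 > -7. Eliminate Medium.
Firm A's indifference between High and Low determines Firm B's mixing probability q:
  Firm A's payoff to High: q·(-3) + (1−q)·6 = -9q + 6
  Firm A's payoff to Low: q·(-2) + (1−q)·(-7) = 5q - 7
  -9q + 6 = 5q - 7  ⇒  -14q = -13  ⇒  q = 13/14.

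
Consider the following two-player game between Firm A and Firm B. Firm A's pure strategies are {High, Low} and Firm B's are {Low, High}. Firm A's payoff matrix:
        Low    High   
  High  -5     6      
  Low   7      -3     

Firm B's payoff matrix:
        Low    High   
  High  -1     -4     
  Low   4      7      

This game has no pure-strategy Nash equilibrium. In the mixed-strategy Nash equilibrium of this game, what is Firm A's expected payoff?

9/7

In a mixed equilibrium Firm A is indifferent between High and Low; this condition fixes q.
  Firm A's payoff to High: q·(-5) + (1−q)·6 = -11q + 6
  Firm A's payoff to Low: q·7 + (1−q)·(-3) = 10q - 3
  -11q + 6 = 10q - 3  ⇒  -21q = -9  ⇒  q = 3/7.
At equilibrium Firm A is indifferent across rows, so Firm A's payoff equals the payoff from High: (3/7)·(-5) + (4/7)·6 = 9/7.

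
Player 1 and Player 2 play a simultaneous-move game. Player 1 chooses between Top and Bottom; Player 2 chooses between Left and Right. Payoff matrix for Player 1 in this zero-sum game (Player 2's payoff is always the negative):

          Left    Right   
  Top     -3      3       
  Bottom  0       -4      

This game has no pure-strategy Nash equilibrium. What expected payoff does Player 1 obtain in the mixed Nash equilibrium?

Player 2's mix must leave Player 1 indifferent between Top and Bottom.
  Player 1's expected payoff from Top: q·(-3) + (1−q)·3 = -6q + 3
  Player 1's expected payoff from Bottom: q·0 + (1−q)·(-4) = 4q - 4
  -6q + 3 = 4q - 4  ⇒  -10q = -7  ⇒  q = 7/10.
At equilibrium Player 1 is indifferent across rows, so Player 1's payoff equals the payoff from Top: (7/10)·(-3) + (3/10)·3 = -6/5.

-6/5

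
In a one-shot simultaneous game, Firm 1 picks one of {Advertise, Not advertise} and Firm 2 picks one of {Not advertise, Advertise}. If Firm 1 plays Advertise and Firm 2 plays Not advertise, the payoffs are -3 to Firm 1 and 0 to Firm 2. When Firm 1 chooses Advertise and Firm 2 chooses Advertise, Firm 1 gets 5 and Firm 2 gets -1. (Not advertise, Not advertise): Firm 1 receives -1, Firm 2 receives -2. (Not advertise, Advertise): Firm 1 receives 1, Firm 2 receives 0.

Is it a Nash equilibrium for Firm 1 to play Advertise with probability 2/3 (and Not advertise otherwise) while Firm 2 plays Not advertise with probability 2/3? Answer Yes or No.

Check Firm 2's indifference given Firm 1's mix p = 2/3:
  payoff from Not advertise = -2/3; payoff from Advertise = -2/3 — equal.
Check Firm 1's indifference given Firm 2's mix q = 2/3:
  payoff from Advertise = -1/3; payoff from Not advertise = -1/3 — equal.
Both players are indifferent, so neither can profitably deviate.

Yes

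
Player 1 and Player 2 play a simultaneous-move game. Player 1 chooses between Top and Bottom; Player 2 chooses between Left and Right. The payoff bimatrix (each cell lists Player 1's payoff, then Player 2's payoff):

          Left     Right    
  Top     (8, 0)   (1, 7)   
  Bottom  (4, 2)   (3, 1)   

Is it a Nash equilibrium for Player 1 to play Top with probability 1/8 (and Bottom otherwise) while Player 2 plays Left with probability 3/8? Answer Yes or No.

No

Given Player 2's mix q = 3/8, Player 1's payoff from Top is 29/8 but from Bottom is 27/8. Player 1 strictly prefers Top, so Player 1 would not mix.
So the proposed profile is not a Nash equilibrium.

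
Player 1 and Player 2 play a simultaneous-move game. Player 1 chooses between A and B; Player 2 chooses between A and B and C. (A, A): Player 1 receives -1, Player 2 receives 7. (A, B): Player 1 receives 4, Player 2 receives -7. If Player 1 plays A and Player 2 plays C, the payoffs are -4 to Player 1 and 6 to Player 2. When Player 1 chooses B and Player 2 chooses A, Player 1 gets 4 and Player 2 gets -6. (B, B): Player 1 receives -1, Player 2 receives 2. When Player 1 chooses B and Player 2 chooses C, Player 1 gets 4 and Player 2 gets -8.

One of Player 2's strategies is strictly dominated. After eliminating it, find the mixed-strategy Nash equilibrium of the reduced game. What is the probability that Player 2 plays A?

Player 2's strategy C is strictly dominated by A: 7 > 6 and -6 > -8. Eliminate C.
Player 1's indifference between A and B determines Player 2's mixing probability q:
  Player 1's payoff to A: q·(-1) + (1−q)·4 = -5q + 4
  Player 1's payoff to B: q·4 + (1−q)·(-1) = 5q - 1
  -5q + 4 = 5q - 1  ⇒  -10q = -5  ⇒  q = 1/2.

q = 1/2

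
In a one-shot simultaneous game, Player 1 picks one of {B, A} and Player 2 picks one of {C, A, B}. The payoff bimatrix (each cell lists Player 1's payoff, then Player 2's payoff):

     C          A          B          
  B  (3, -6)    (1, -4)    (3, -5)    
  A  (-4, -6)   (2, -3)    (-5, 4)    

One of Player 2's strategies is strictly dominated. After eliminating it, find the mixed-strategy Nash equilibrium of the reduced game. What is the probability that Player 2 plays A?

Player 2's strategy C is strictly dominated by A: -4 > -6 and -3 > -6. Eliminate C.
Player 2's mix must leave Player 1 indifferent between B and A.
  Player 1's expected payoff from B: q·1 + (1−q)·3 = -2q + 3
  Player 1's expected payoff from A: q·2 + (1−q)·(-5) = 7q - 5
  -2q + 3 = 7q - 5  ⇒  -9q = -8  ⇒  q = 8/9.

q = 8/9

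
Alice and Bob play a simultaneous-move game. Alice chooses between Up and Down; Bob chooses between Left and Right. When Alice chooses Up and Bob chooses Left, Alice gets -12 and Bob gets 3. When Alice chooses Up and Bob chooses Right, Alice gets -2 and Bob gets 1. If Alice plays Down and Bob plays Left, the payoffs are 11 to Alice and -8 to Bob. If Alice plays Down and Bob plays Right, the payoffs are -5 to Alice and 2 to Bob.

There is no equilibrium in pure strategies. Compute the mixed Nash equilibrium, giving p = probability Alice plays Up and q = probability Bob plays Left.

p = 5/6, q = 3/26

Bob's indifference between Left and Right determines Alice's mixing probability p:
  Bob's expected payoff from Left: p·3 + (1−p)·(-8) = 11p - 8
  Bob's expected payoff from Right: p·1 + (1−p)·2 = -p + 2
  11p - 8 = -p + 2  ⇒  12p = 10  ⇒  p = 5/6.
In a mixed equilibrium Alice is indifferent between Up and Down; this condition fixes q.
  Alice's expected payoff from Up: q·(-12) + (1−q)·(-2) = -10q - 2
  Alice's expected payoff from Down: q·11 + (1−q)·(-5) = 16q - 5
  -10q - 2 = 16q - 5  ⇒  -26q = -3  ⇒  q = 3/26.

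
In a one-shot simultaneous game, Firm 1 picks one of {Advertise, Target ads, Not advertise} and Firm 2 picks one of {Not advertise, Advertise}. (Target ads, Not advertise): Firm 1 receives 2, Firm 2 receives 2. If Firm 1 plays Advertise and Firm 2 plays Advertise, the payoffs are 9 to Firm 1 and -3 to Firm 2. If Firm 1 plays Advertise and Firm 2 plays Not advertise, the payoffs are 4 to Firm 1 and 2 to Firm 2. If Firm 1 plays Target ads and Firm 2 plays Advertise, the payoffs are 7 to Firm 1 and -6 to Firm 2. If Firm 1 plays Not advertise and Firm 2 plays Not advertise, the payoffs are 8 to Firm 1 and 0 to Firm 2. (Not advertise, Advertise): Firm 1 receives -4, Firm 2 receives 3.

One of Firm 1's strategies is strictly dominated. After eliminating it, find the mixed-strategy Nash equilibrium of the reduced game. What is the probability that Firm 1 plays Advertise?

p = 3/8

Firm 1's strategy Target ads is strictly dominated by Advertise: 4 > 2 and 9 > 7. Eliminate Target ads.
Set Firm 2's expected payoff from Not advertise equal to that from Advertise:
  Firm 2's payoff to Not advertise: p·2 + (1−p)·0 = 2p
  Firm 2's payoff to Advertise: p·(-3) + (1−p)·3 = -6p + 3
  2p = -6p + 3  ⇒  8p = 3  ⇒  p = 3/8.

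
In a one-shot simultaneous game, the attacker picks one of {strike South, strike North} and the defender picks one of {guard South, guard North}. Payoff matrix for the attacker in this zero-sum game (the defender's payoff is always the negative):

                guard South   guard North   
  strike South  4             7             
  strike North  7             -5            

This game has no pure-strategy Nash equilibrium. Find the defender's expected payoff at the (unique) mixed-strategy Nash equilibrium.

-23/5

For the defender to be willing to mix, the defender must be indifferent between guard South and guard North, which pins down the attacker's mix.
  the defender's payoff from guard South: p·(-4) + (1−p)·(-7) = 3p - 7
  the defender's payoff from guard North: p·(-7) + (1−p)·5 = -12p + 5
  3p - 7 = -12p + 5  ⇒  15p = 12  ⇒  p = 4/5.
At equilibrium the defender is indifferent across columns, so the defender's payoff equals the payoff from guard South: (4/5)·(-4) + (1/5)·(-7) = -23/5.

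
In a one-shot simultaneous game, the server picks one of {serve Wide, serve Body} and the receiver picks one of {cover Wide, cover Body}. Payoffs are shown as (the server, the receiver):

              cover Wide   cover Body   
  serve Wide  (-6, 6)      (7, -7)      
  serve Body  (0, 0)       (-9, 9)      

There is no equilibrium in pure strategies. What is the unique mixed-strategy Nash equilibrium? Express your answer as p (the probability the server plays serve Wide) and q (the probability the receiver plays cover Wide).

In a mixed equilibrium the receiver is indifferent between cover Wide and cover Body; this condition fixes p.
  the receiver's payoff from cover Wide: p·6 + (1−p)·0 = 6p
  the receiver's payoff from cover Body: p·(-7) + (1−p)·9 = -16p + 9
  6p = -16p + 9  ⇒  22p = 9  ⇒  p = 9/22.
Set the server's expected payoff from serve Wide equal to that from serve Body:
  the server's expected payoff from serve Wide: q·(-6) + (1−q)·7 = -13q + 7
  the server's expected payoff from serve Body: q·0 + (1−q)·(-9) = 9q - 9
  -13q + 7 = 9q - 9  ⇒  -22q = -16  ⇒  q = 8/11.

p = 9/22, q = 8/11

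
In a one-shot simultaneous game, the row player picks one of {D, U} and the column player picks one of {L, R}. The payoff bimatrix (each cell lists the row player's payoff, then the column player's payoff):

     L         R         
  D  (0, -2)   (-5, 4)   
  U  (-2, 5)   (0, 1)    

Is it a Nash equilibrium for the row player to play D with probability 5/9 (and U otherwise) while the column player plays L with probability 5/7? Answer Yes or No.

Given the row player's mix p = 5/9, the column player's payoff from L is 10/9 but from R is 8/3. The column player strictly prefers R, so the column player would not mix.
So the proposed profile is not a Nash equilibrium.

No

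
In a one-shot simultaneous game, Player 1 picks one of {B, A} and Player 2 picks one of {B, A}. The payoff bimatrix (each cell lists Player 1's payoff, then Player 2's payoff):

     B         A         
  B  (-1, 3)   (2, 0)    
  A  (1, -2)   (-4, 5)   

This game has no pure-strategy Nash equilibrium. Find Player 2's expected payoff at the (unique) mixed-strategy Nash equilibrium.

Player 1's mix must leave Player 2 indifferent between B and A.
  Player 2's payoff to B: p·3 + (1−p)·(-2) = 5p - 2
  Player 2's payoff to A: p·0 + (1−p)·5 = -5p + 5
  5p - 2 = -5p + 5  ⇒  10p = 7  ⇒  p = 7/10.
At equilibrium Player 2 is indifferent across columns, so Player 2's payoff equals the payoff from B: (7/10)·3 + (3/10)·(-2) = 3/2.

3/2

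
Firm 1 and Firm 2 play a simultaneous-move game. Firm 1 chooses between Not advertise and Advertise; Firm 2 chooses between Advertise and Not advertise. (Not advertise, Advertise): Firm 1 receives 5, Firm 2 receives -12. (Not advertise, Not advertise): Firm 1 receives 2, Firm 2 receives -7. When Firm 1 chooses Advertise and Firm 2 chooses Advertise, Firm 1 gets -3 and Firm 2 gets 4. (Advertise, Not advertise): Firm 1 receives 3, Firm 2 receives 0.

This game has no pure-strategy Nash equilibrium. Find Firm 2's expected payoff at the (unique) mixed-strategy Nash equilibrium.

-28/9

Firm 1's mix must leave Firm 2 indifferent between Advertise and Not advertise.
  Firm 2's expected payoff from Advertise: p·(-12) + (1−p)·4 = -16p + 4
  Firm 2's expected payoff from Not advertise: p·(-7) + (1−p)·0 = -7p
  -16p + 4 = -7p  ⇒  -9p = -4  ⇒  p = 4/9.
At equilibrium Firm 2 is indifferent across columns, so Firm 2's payoff equals the payoff from Advertise: (4/9)·(-12) + (5/9)·4 = -28/9.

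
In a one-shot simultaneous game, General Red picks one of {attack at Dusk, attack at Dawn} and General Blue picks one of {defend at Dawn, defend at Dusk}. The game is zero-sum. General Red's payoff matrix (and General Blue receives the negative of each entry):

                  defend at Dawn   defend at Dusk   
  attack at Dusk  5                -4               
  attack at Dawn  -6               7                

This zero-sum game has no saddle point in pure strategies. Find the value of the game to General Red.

v = 1/2

General Red's indifference between attack at Dusk and attack at Dawn determines General Blue's mixing probability q:
  General Red's expected payoff from attack at Dusk: q·5 + (1−q)·(-4) = 9q - 4
  General Red's expected payoff from attack at Dawn: q·(-6) + (1−q)·7 = -13q + 7
  9q - 4 = -13q + 7  ⇒  22q = 11  ⇒  q = 1/2.
The value is General Red's expected payoff against this mix (using attack at Dusk): (1/2)·5 + (1/2)·(-4) = 1/2.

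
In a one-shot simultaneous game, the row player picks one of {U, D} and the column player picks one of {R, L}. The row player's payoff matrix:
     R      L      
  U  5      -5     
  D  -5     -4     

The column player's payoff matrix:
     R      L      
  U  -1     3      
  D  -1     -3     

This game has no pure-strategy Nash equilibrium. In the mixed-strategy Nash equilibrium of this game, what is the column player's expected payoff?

The row player's mix must leave the column player indifferent between R and L.
  the column player's expected payoff from R: p·(-1) + (1−p)·(-1) = -1
  the column player's expected payoff from L: p·3 + (1−p)·(-3) = 6p - 3
  -1 = 6p - 3  ⇒  -6p = -2  ⇒  p = 1/3.
At equilibrium the column player is indifferent across columns, so the column player's payoff equals the payoff from R: (1/3)·(-1) + (2/3)·(-1) = -1.

-1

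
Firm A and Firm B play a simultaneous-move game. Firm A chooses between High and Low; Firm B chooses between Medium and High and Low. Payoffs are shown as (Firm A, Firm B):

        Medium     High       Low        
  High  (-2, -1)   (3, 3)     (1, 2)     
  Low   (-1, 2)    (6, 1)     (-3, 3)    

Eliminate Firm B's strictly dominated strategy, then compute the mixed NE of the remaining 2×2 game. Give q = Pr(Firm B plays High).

Firm B's strategy Medium is strictly dominated by Low: 2 > -1 and 3 > 2. Eliminate Medium.
Firm B's mix must leave Firm A indifferent between High and Low.
  Firm A's payoff from High: q·3 + (1−q)·1 = 2q + 1
  Firm A's payoff from Low: q·6 + (1−q)·(-3) = 9q - 3
  2q + 1 = 9q - 3  ⇒  -7q = -4  ⇒  q = 4/7.

q = 4/7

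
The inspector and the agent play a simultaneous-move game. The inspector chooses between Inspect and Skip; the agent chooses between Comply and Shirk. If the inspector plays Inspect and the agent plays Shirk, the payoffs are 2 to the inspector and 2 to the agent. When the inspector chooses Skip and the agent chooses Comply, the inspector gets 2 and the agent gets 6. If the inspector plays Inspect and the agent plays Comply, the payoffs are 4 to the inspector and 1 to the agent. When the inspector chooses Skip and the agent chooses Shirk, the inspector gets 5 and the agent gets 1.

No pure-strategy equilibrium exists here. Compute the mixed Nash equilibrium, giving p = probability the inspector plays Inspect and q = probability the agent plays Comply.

p = 5/6, q = 3/5

In a mixed equilibrium the agent is indifferent between Comply and Shirk; this condition fixes p.
  the agent's payoff to Comply: p·1 + (1−p)·6 = -5p + 6
  the agent's payoff to Shirk: p·2 + (1−p)·1 = p + 1
  -5p + 6 = p + 1  ⇒  -6p = -5  ⇒  p = 5/6.
In a mixed equilibrium the inspector is indifferent between Inspect and Skip; this condition fixes q.
  the inspector's expected payoff from Inspect: q·4 + (1−q)·2 = 2q + 2
  the inspector's expected payoff from Skip: q·2 + (1−q)·5 = -3q + 5
  2q + 2 = -3q + 5  ⇒  5q = 3  ⇒  q = 3/5.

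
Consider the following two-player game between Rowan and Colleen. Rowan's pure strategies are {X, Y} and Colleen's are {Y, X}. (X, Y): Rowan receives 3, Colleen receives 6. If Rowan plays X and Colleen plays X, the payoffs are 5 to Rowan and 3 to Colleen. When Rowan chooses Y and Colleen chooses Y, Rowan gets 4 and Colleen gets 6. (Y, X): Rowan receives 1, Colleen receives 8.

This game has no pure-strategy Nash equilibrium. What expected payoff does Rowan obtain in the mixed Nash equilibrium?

17/5

Set Rowan's expected payoff from X equal to that from Y:
  Rowan's payoff from X: q·3 + (1−q)·5 = -2q + 5
  Rowan's payoff from Y: q·4 + (1−q)·1 = 3q + 1
  -2q + 5 = 3q + 1  ⇒  -5q = -4  ⇒  q = 4/5.
At equilibrium Rowan is indifferent across rows, so Rowan's payoff equals the payoff from X: (4/5)·3 + (1/5)·5 = 17/5.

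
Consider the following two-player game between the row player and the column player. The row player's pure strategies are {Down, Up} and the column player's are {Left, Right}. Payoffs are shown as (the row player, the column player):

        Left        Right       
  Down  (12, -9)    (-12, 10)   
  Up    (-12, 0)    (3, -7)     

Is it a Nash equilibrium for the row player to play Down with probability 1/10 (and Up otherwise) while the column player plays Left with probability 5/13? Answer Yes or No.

Given the row player's mix p = 1/10, the column player's payoff from Left is -9/10 but from Right is -53/10. The column player strictly prefers Left, so the column player would not mix.
So the proposed profile is not a Nash equilibrium.

No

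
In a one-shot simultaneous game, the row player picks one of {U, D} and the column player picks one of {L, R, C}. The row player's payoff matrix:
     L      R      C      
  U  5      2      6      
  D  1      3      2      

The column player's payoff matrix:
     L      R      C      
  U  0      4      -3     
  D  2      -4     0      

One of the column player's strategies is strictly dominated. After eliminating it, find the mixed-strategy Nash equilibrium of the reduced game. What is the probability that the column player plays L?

The column player's strategy C is strictly dominated by L: 0 > -3 and 2 > 0. Eliminate C.
The row player's indifference between U and D determines the column player's mixing probability q:
  the row player's payoff to U: q·5 + (1−q)·2 = 3q + 2
  the row player's payoff to D: q·1 + (1−q)·3 = -2q + 3
  3q + 2 = -2q + 3  ⇒  5q = 1  ⇒  q = 1/5.

q = 1/5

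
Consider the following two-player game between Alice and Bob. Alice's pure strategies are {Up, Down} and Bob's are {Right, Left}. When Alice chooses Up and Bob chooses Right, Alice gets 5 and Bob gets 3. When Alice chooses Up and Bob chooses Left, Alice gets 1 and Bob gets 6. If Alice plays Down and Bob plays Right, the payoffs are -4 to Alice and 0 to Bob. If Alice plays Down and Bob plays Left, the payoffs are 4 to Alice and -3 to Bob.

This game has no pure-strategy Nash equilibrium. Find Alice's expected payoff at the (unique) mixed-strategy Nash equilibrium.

For Alice to be willing to mix, Alice must be indifferent between Up and Down, which pins down Bob's mix.
  Alice's expected payoff from Up: q·5 + (1−q)·1 = 4q + 1
  Alice's expected payoff from Down: q·(-4) + (1−q)·4 = -8q + 4
  4q + 1 = -8q + 4  ⇒  12q = 3  ⇒  q = 1/4.
At equilibrium Alice is indifferent across rows, so Alice's payoff equals the payoff from Up: (1/4)·5 + (3/4)·1 = 2.

2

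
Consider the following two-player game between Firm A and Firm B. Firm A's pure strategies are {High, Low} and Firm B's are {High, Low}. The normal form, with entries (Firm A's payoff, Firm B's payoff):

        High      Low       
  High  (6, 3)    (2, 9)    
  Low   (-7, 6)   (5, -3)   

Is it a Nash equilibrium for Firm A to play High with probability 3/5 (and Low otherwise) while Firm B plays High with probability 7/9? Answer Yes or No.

No

Given Firm B's mix q = 7/9, Firm A's payoff from High is 46/9 but from Low is -13/3. Firm A strictly prefers High, so Firm A would not mix.
So the proposed profile is not a Nash equilibrium.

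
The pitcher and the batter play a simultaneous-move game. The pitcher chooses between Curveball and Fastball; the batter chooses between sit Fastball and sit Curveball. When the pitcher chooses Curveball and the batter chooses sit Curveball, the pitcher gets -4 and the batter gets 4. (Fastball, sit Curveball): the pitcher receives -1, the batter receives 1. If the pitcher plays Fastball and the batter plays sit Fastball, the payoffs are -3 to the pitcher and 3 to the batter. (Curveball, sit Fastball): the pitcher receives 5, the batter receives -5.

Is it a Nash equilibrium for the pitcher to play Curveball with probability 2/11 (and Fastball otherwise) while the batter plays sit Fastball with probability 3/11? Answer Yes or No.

Check the batter's indifference given the pitcher's mix p = 2/11:
  payoff from sit Fastball = 17/11; payoff from sit Curveball = 17/11 — equal.
Check the pitcher's indifference given the batter's mix q = 3/11:
  payoff from Curveball = -17/11; payoff from Fastball = -17/11 — equal.
Both players are indifferent, so neither can profitably deviate.

Yes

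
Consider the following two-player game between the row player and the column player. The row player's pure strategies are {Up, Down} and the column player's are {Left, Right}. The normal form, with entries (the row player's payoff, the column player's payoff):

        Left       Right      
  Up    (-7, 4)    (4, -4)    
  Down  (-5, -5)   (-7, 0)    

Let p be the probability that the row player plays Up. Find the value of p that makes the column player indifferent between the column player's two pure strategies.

The column player's indifference between Left and Right determines the row player's mixing probability p:
  the column player's expected payoff from Left: p·4 + (1−p)·(-5) = 9p - 5
  the column player's expected payoff from Right: p·(-4) + (1−p)·0 = -4p
  9p - 5 = -4p  ⇒  13p = 5  ⇒  p = 5/13.

p = 5/13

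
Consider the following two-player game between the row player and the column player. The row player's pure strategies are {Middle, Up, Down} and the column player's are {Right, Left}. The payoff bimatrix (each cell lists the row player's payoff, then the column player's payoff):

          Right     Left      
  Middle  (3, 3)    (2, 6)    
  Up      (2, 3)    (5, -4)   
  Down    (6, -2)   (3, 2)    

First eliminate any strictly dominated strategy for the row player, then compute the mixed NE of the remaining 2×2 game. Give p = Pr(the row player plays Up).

The row player's strategy Middle is strictly dominated by Down: 6 > 3 and 3 > 2. Eliminate Middle.
For the column player to be willing to mix, the column player must be indifferent between Right and Left, which pins down the row player's mix.
  the column player's payoff from Right: p·3 + (1−p)·(-2) = 5p - 2
  the column player's payoff from Left: p·(-4) + (1−p)·2 = -6p + 2
  5p - 2 = -6p + 2  ⇒  11p = 4  ⇒  p = 4/11.

p = 4/11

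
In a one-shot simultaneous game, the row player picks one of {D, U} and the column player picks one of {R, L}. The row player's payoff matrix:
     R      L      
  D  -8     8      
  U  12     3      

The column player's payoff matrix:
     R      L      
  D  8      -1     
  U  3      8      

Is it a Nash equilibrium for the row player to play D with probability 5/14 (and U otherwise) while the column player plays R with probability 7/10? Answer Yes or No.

No

Given the column player's mix q = 7/10, the row player's payoff from D is -16/5 but from U is 93/10. The row player strictly prefers U, so the row player would not mix.
So the proposed profile is not a Nash equilibrium.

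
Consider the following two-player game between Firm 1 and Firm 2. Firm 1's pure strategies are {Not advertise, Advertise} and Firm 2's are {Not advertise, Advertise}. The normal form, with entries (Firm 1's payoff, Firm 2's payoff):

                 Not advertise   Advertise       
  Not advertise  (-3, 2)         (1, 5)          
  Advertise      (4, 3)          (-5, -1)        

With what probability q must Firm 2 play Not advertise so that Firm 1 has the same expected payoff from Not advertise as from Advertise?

q = 6/13

Firm 1's indifference between Not advertise and Advertise determines Firm 2's mixing probability q:
  Firm 1's expected payoff from Not advertise: q·(-3) + (1−q)·1 = -4q + 1
  Firm 1's expected payoff from Advertise: q·4 + (1−q)·(-5) = 9q - 5
  -4q + 1 = 9q - 5  ⇒  -13q = -6  ⇒  q = 6/13.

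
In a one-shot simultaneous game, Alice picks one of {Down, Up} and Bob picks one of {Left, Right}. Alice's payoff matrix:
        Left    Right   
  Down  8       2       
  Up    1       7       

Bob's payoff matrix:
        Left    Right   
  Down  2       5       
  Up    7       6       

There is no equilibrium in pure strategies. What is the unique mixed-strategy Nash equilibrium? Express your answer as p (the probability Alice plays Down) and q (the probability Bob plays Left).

Set Bob's expected payoff from Left equal to that from Right:
  Bob's payoff to Left: p·2 + (1−p)·7 = -5p + 7
  Bob's payoff to Right: p·5 + (1−p)·6 = -p + 6
  -5p + 7 = -p + 6  ⇒  -4p = -1  ⇒  p = 1/4.
Bob's mix must leave Alice indifferent between Down and Up.
  Alice's payoff to Down: q·8 + (1−q)·2 = 6q + 2
  Alice's payoff to Up: q·1 + (1−q)·7 = -6q + 7
  6q + 2 = -6q + 7  ⇒  12q = 5  ⇒  q = 5/12.

p = 1/4, q = 5/12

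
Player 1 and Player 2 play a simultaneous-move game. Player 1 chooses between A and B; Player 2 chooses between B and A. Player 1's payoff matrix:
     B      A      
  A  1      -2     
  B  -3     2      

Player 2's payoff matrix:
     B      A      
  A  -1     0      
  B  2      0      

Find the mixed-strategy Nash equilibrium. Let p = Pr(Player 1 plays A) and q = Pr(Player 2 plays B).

In a mixed equilibrium Player 2 is indifferent between B and A; this condition fixes p.
  Player 2's payoff from B: p·(-1) + (1−p)·2 = -3p + 2
  Player 2's payoff from A: p·0 + (1−p)·0 = 0
  -3p + 2 = 0  ⇒  -3p = -2  ⇒  p = 2/3.
For Player 1 to be willing to mix, Player 1 must be indifferent between A and B, which pins down Player 2's mix.
  Player 1's payoff to A: q·1 + (1−q)·(-2) = 3q - 2
  Player 1's payoff to B: q·(-3) + (1−q)·2 = -5q + 2
  3q - 2 = -5q + 2  ⇒  8q = 4  ⇒  q = 1/2.

p = 2/3, q = 1/2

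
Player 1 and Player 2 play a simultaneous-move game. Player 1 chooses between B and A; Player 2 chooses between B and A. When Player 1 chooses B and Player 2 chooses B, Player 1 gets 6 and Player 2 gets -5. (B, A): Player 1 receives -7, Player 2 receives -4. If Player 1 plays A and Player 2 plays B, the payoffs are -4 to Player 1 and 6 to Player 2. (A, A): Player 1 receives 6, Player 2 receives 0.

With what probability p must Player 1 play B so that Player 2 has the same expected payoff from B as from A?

p = 6/7

Player 1's mix must leave Player 2 indifferent between B and A.
  Player 2's payoff from B: p·(-5) + (1−p)·6 = -11p + 6
  Player 2's payoff from A: p·(-4) + (1−p)·0 = -4p
  -11p + 6 = -4p  ⇒  -7p = -6  ⇒  p = 6/7.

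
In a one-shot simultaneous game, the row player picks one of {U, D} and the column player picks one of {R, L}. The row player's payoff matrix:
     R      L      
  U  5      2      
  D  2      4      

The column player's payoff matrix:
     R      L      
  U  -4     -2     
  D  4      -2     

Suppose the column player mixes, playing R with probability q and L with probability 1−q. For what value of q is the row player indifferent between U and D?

q = 2/5

The row player's indifference between U and D determines the column player's mixing probability q:
  the row player's payoff to U: q·5 + (1−q)·2 = 3q + 2
  the row player's payoff to D: q·2 + (1−q)·4 = -2q + 4
  3q + 2 = -2q + 4  ⇒  5q = 2  ⇒  q = 2/5.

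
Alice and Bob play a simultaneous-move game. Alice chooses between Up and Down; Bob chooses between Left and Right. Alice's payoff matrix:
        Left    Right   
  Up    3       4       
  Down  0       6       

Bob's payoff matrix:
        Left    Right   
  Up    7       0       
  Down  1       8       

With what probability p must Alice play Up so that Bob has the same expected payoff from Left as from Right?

p = 1/2

For Bob to be willing to mix, Bob must be indifferent between Left and Right, which pins down Alice's mix.
  Bob's payoff from Left: p·7 + (1−p)·1 = 6p + 1
  Bob's payoff from Right: p·0 + (1−p)·8 = -8p + 8
  6p + 1 = -8p + 8  ⇒  14p = 7  ⇒  p = 1/2.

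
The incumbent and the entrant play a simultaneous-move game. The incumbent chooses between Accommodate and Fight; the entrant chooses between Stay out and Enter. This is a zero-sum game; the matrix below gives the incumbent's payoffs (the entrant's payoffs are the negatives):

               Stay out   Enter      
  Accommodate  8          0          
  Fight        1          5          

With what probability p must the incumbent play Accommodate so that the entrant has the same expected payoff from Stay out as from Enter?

Set the entrant's expected payoff from Stay out equal to that from Enter:
  the entrant's payoff from Stay out: p·(-8) + (1−p)·(-1) = -7p - 1
  the entrant's payoff from Enter: p·0 + (1−p)·(-5) = 5p - 5
  -7p - 1 = 5p - 5  ⇒  -12p = -4  ⇒  p = 1/3.

p = 1/3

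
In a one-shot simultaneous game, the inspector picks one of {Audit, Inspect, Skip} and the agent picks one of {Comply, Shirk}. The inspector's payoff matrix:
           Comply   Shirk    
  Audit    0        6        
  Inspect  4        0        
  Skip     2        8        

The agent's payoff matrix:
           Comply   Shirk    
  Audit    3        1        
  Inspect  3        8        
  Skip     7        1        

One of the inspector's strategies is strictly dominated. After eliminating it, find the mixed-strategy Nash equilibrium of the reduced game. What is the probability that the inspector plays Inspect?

The inspector's strategy Audit is strictly dominated by Skip: 2 > 0 and 8 > 6. Eliminate Audit.
The agent's indifference between Comply and Shirk determines the inspector's mixing probability p:
  the agent's expected payoff from Comply: p·3 + (1−p)·7 = -4p + 7
  the agent's expected payoff from Shirk: p·8 + (1−p)·1 = 7p + 1
  -4p + 7 = 7p + 1  ⇒  -11p = -6  ⇒  p = 6/11.

p = 6/11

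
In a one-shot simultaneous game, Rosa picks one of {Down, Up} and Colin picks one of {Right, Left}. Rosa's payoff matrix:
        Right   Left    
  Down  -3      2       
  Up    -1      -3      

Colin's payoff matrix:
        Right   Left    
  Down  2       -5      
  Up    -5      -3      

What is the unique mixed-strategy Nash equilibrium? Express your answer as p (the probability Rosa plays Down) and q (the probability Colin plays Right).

p = 2/9, q = 5/7

For Colin to be willing to mix, Colin must be indifferent between Right and Left, which pins down Rosa's mix.
  Colin's payoff from Right: p·2 + (1−p)·(-5) = 7p - 5
  Colin's payoff from Left: p·(-5) + (1−p)·(-3) = -2p - 3
  7p - 5 = -2p - 3  ⇒  9p = 2  ⇒  p = 2/9.
For Rosa to be willing to mix, Rosa must be indifferent between Down and Up, which pins down Colin's mix.
  Rosa's payoff to Down: q·(-3) + (1−q)·2 = -5q + 2
  Rosa's payoff to Up: q·(-1) + (1−q)·(-3) = 2q - 3
  -5q + 2 = 2q - 3  ⇒  -7q = -5  ⇒  q = 5/7.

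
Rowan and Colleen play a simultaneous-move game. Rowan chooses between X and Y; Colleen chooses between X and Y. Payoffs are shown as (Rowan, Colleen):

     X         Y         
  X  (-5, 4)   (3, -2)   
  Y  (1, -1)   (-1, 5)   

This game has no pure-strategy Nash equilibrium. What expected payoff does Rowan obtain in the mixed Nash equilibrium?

Rowan's indifference between X and Y determines Colleen's mixing probability q:
  Rowan's payoff from X: q·(-5) + (1−q)·3 = -8q + 3
  Rowan's payoff from Y: q·1 + (1−q)·(-1) = 2q - 1
  -8q + 3 = 2q - 1  ⇒  -10q = -4  ⇒  q = 2/5.
At equilibrium Rowan is indifferent across rows, so Rowan's payoff equals the payoff from X: (2/5)·(-5) + (3/5)·3 = -1/5.

-1/5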